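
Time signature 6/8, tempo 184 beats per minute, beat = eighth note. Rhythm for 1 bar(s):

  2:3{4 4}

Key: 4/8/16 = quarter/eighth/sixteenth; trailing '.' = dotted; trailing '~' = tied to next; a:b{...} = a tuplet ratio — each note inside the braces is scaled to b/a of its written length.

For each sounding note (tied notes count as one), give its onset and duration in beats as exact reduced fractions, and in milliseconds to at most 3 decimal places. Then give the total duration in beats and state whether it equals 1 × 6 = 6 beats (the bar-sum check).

1) 0.0ms=0b +978.261ms=3b
2) 978.261ms=3b +978.261ms=3b
Σ=6b of 6 (184bpm 6/8) — PASS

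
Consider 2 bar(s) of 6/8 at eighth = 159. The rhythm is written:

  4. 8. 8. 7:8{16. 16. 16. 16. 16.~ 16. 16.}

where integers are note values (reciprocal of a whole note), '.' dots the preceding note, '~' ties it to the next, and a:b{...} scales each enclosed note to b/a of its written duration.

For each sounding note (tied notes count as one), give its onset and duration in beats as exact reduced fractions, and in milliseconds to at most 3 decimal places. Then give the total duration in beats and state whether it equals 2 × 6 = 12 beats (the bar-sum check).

1) 0.0ms=0b +1132.075ms=3b
2) 1132.075ms=3b +566.038ms=3/2b
3) 1698.113ms=9/2b +566.038ms=3/2b
4) 2264.151ms=6b +323.45ms=6/7b
5) 2587.601ms=48/7b +323.45ms=6/7b
6) 2911.051ms=54/7b +323.45ms=6/7b
7) 3234.501ms=60/7b +323.45ms=6/7b
8) 3557.951ms=66/7b +646.9ms=12/7b
9) 4204.852ms=78/7b +323.45ms=6/7b
Σ=12b of 12 (159bpm 6/8) — PASS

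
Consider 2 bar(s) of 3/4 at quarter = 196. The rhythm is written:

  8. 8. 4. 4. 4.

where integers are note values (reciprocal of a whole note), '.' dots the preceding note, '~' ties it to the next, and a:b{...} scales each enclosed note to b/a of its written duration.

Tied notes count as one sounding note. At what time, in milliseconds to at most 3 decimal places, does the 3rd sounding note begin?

note 3 onset = 3/2b = 459.184ms

1. 0.0ms @ 0 + 229.592ms (3/4)
2. 229.592ms @ 3/4 + 229.592ms (3/4)
3. 459.184ms @ 3/2 + 459.184ms (3/2)
4. 918.367ms @ 3 + 459.184ms (3/2)
5. 1377.551ms @ 9/2 + 459.184ms (3/2)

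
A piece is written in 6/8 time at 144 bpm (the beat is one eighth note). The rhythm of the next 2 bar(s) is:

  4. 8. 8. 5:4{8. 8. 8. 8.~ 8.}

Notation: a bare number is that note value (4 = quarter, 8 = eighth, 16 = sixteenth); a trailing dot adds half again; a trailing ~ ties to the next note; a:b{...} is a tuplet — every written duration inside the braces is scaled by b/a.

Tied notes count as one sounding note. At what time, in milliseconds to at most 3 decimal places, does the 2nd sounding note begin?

note 2 onset = 3b = 1250.0ms

1. 0.0ms @ 0 + 1250.0ms (3)
2. 1250.0ms @ 3 + 625.0ms (3/2)
3. 1875.0ms @ 9/2 + 625.0ms (3/2)
4. 2500.0ms @ 6 + 500.0ms (6/5)
5. 3000.0ms @ 36/5 + 500.0ms (6/5)
6. 3500.0ms @ 42/5 + 500.0ms (6/5)
7. 4000.0ms @ 48/5 + 1000.0ms (12/5)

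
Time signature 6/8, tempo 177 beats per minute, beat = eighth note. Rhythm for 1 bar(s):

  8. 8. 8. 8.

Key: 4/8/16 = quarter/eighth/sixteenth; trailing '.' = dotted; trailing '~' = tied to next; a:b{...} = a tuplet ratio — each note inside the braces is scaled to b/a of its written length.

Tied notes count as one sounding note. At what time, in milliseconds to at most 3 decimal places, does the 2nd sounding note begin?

1. 0.0ms @ 0 + 508.475ms (3/2)
2. 508.475ms @ 3/2 + 508.475ms (3/2)
3. 1016.949ms @ 3 + 508.475ms (3/2)
4. 1525.424ms @ 9/2 + 508.475ms (3/2)

note 2 onset = 3/2b = 508.475ms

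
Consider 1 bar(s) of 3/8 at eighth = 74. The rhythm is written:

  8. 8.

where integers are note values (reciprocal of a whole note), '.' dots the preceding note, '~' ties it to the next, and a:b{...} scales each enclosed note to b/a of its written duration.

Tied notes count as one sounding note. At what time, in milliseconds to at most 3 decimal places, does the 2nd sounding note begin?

note 2 onset = 3/2b = 1216.216ms

1. 0.0ms @ 0 + 1216.216ms (3/2)
2. 1216.216ms @ 3/2 + 1216.216ms (3/2)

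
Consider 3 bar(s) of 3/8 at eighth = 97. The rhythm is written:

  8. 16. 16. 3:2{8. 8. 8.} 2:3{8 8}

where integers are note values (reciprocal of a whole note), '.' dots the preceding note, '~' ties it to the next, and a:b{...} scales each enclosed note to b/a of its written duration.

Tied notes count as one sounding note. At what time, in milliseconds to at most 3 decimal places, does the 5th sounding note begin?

note 5 onset = 4b = 2474.227ms

1. 0.0ms @ 0 + 927.835ms (3/2)
2. 927.835ms @ 3/2 + 463.918ms (3/4)
3. 1391.753ms @ 9/4 + 463.918ms (3/4)
4. 1855.67ms @ 3 + 618.557ms (1)
5. 2474.227ms @ 4 + 618.557ms (1)
6. 3092.784ms @ 5 + 618.557ms (1)
7. 3711.34ms @ 6 + 927.835ms (3/2)
8. 4639.175ms @ 15/2 + 927.835ms (3/2)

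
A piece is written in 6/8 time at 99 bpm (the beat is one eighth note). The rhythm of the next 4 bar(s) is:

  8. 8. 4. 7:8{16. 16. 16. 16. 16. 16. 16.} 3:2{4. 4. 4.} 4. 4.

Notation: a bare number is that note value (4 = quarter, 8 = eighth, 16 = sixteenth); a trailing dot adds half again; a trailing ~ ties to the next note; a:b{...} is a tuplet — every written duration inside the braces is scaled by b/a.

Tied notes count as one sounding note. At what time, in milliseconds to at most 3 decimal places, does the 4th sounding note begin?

1. 0.0ms @ 0 + 909.091ms (3/2)
2. 909.091ms @ 3/2 + 909.091ms (3/2)
3. 1818.182ms @ 3 + 1818.182ms (3)
4. 3636.364ms @ 6 + 519.481ms (6/7)
5. 4155.844ms @ 48/7 + 519.481ms (6/7)
6. 4675.325ms @ 54/7 + 519.481ms (6/7)
7. 5194.805ms @ 60/7 + 519.481ms (6/7)
8. 5714.286ms @ 66/7 + 519.481ms (6/7)
9. 6233.766ms @ 72/7 + 519.481ms (6/7)
10. 6753.247ms @ 78/7 + 519.481ms (6/7)
11. 7272.727ms @ 12 + 1212.121ms (2)
12. 8484.848ms @ 14 + 1212.121ms (2)
13. 9696.97ms @ 16 + 1212.121ms (2)
14. 10909.091ms @ 18 + 1818.182ms (3)
15. 12727.273ms @ 21 + 1818.182ms (3)

note 4 onset = 6b = 3636.364ms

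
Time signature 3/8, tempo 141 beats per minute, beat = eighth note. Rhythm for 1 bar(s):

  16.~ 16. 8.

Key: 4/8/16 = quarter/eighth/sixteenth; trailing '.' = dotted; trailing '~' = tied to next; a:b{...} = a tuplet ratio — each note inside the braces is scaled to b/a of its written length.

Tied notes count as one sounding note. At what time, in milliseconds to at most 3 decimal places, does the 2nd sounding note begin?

1. 0.0ms @ 0 + 638.298ms (3/2)
2. 638.298ms @ 3/2 + 638.298ms (3/2)

note 2 onset = 3/2b = 638.298ms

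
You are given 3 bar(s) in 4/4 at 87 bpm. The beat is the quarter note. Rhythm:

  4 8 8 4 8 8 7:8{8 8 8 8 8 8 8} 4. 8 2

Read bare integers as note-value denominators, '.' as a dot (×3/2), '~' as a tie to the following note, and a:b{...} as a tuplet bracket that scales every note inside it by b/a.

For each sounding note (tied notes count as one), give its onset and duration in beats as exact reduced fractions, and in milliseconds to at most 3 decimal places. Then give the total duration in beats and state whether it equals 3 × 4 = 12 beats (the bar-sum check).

1) 0.0ms=0b +689.655ms=1b
2) 689.655ms=1b +344.828ms=1/2b
3) 1034.483ms=3/2b +344.828ms=1/2b
4) 1379.31ms=2b +689.655ms=1b
5) 2068.966ms=3b +344.828ms=1/2b
6) 2413.793ms=7/2b +344.828ms=1/2b
7) 2758.621ms=4b +394.089ms=4/7b
8) 3152.709ms=32/7b +394.089ms=4/7b
9) 3546.798ms=36/7b +394.089ms=4/7b
10) 3940.887ms=40/7b +394.089ms=4/7b
11) 4334.975ms=44/7b +394.089ms=4/7b
12) 4729.064ms=48/7b +394.089ms=4/7b
13) 5123.153ms=52/7b +394.089ms=4/7b
14) 5517.241ms=8b +1034.483ms=3/2b
15) 6551.724ms=19/2b +344.828ms=1/2b
16) 6896.552ms=10b +1379.31ms=2b
Σ=12b of 12 (87bpm 4/4) — PASS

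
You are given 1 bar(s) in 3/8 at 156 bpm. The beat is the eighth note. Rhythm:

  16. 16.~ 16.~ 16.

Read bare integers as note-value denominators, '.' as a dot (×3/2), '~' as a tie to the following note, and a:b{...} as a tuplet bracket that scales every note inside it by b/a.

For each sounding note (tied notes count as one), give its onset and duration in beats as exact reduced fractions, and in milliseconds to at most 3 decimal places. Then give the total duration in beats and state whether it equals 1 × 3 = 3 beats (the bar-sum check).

1) 0.0ms=0b +288.462ms=3/4b
2) 288.462ms=3/4b +865.385ms=9/4b
Σ=3b of 3 (156bpm 3/8) — PASS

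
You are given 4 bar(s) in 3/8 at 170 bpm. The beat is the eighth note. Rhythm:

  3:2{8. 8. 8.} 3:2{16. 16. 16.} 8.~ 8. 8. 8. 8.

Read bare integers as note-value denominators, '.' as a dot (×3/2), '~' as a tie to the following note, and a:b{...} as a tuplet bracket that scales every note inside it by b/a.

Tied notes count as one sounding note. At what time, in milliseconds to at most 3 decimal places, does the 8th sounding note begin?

1. 0.0ms @ 0 + 352.941ms (1)
2. 352.941ms @ 1 + 352.941ms (1)
3. 705.882ms @ 2 + 352.941ms (1)
4. 1058.824ms @ 3 + 176.471ms (1/2)
5. 1235.294ms @ 7/2 + 176.471ms (1/2)
6. 1411.765ms @ 4 + 176.471ms (1/2)
7. 1588.235ms @ 9/2 + 1058.824ms (3)
8. 2647.059ms @ 15/2 + 529.412ms (3/2)
9. 3176.471ms @ 9 + 529.412ms (3/2)
10. 3705.882ms @ 21/2 + 529.412ms (3/2)

note 8 onset = 15/2b = 2647.059ms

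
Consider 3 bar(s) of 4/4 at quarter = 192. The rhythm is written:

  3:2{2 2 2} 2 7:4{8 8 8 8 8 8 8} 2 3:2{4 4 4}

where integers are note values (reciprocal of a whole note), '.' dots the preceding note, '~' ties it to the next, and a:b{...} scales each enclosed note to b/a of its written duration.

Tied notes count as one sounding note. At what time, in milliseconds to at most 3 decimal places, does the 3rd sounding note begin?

1. 0.0ms @ 0 + 416.667ms (4/3)
2. 416.667ms @ 4/3 + 416.667ms (4/3)
3. 833.333ms @ 8/3 + 416.667ms (4/3)
4. 1250.0ms @ 4 + 625.0ms (2)
5. 1875.0ms @ 6 + 89.286ms (2/7)
6. 1964.286ms @ 44/7 + 89.286ms (2/7)
7. 2053.571ms @ 46/7 + 89.286ms (2/7)
8. 2142.857ms @ 48/7 + 89.286ms (2/7)
9. 2232.143ms @ 50/7 + 89.286ms (2/7)
10. 2321.429ms @ 52/7 + 89.286ms (2/7)
11. 2410.714ms @ 54/7 + 89.286ms (2/7)
12. 2500.0ms @ 8 + 625.0ms (2)
13. 3125.0ms @ 10 + 208.333ms (2/3)
14. 3333.333ms @ 32/3 + 208.333ms (2/3)
15. 3541.667ms @ 34/3 + 208.333ms (2/3)

note 3 onset = 8/3b = 833.333ms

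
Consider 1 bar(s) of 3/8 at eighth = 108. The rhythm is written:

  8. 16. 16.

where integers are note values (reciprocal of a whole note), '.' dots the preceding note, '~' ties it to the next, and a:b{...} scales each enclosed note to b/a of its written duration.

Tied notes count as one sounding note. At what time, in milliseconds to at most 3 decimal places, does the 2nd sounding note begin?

1. 0.0ms @ 0 + 833.333ms (3/2)
2. 833.333ms @ 3/2 + 416.667ms (3/4)
3. 1250.0ms @ 9/4 + 416.667ms (3/4)

note 2 onset = 3/2b = 833.333ms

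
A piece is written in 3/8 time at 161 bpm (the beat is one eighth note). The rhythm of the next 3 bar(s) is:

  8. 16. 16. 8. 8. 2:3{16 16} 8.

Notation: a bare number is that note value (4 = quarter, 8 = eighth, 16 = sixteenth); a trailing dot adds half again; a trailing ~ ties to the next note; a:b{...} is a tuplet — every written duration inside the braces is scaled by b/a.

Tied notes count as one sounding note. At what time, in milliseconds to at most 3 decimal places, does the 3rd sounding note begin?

note 3 onset = 9/4b = 838.509ms

1. 0.0ms @ 0 + 559.006ms (3/2)
2. 559.006ms @ 3/2 + 279.503ms (3/4)
3. 838.509ms @ 9/4 + 279.503ms (3/4)
4. 1118.012ms @ 3 + 559.006ms (3/2)
5. 1677.019ms @ 9/2 + 559.006ms (3/2)
6. 2236.025ms @ 6 + 279.503ms (3/4)
7. 2515.528ms @ 27/4 + 279.503ms (3/4)
8. 2795.031ms @ 15/2 + 559.006ms (3/2)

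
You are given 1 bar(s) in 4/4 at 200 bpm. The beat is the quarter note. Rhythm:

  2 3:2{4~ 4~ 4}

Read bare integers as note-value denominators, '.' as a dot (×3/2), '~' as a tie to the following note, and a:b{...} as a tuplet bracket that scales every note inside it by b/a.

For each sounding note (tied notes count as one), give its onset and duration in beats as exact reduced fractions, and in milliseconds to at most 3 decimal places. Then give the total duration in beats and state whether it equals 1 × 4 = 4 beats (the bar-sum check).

1) 0.0ms=0b +600.0ms=2b
2) 600.0ms=2b +600.0ms=2b
Σ=4b of 4 (200bpm 4/4) — PASS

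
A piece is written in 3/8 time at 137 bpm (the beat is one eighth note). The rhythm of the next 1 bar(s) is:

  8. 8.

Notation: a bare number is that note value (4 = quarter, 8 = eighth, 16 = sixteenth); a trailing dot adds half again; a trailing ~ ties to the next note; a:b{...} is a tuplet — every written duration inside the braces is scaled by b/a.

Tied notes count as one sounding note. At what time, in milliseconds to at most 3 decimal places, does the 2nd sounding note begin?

note 2 onset = 3/2b = 656.934ms

1. 0.0ms @ 0 + 656.934ms (3/2)
2. 656.934ms @ 3/2 + 656.934ms (3/2)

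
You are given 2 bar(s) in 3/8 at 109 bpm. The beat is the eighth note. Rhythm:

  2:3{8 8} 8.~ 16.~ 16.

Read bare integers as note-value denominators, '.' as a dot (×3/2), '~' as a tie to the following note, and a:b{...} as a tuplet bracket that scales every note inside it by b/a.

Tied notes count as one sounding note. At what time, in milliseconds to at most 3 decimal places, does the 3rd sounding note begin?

1. 0.0ms @ 0 + 825.688ms (3/2)
2. 825.688ms @ 3/2 + 825.688ms (3/2)
3. 1651.376ms @ 3 + 1651.376ms (3)

note 3 onset = 3b = 1651.376ms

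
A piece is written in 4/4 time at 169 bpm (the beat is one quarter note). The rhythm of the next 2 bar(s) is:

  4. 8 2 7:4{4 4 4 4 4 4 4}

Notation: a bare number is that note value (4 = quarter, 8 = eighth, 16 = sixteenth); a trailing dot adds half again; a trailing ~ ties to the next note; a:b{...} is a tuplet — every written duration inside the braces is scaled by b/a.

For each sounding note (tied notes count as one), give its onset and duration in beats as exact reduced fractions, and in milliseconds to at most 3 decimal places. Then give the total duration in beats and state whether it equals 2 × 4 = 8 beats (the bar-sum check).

1) 0.0ms=0b +532.544ms=3/2b
2) 532.544ms=3/2b +177.515ms=1/2b
3) 710.059ms=2b +710.059ms=2b
4) 1420.118ms=4b +202.874ms=4/7b
5) 1622.992ms=32/7b +202.874ms=4/7b
6) 1825.866ms=36/7b +202.874ms=4/7b
7) 2028.74ms=40/7b +202.874ms=4/7b
8) 2231.615ms=44/7b +202.874ms=4/7b
9) 2434.489ms=48/7b +202.874ms=4/7b
10) 2637.363ms=52/7b +202.874ms=4/7b
Σ=8b of 8 (169bpm 4/4) — PASS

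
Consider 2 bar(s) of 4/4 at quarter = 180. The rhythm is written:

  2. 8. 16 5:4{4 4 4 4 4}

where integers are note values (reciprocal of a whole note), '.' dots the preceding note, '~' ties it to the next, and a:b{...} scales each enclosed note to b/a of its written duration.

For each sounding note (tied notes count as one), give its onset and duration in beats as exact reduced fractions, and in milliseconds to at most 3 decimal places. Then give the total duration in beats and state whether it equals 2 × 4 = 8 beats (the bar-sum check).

1) 0.0ms=0b +1000.0ms=3b
2) 1000.0ms=3b +250.0ms=3/4b
3) 1250.0ms=15/4b +83.333ms=1/4b
4) 1333.333ms=4b +266.667ms=4/5b
5) 1600.0ms=24/5b +266.667ms=4/5b
6) 1866.667ms=28/5b +266.667ms=4/5b
7) 2133.333ms=32/5b +266.667ms=4/5b
8) 2400.0ms=36/5b +266.667ms=4/5b
Σ=8b of 8 (180bpm 4/4) — PASS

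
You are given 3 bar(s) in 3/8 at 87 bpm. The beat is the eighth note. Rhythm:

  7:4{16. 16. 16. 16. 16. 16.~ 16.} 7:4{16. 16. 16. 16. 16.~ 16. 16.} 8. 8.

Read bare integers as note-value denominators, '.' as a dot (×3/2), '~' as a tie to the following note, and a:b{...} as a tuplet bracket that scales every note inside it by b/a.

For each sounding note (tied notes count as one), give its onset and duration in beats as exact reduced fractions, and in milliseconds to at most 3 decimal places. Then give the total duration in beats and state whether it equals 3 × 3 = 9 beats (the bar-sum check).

1) 0.0ms=0b +295.567ms=3/7b
2) 295.567ms=3/7b +295.567ms=3/7b
3) 591.133ms=6/7b +295.567ms=3/7b
4) 886.7ms=9/7b +295.567ms=3/7b
5) 1182.266ms=12/7b +295.567ms=3/7b
6) 1477.833ms=15/7b +591.133ms=6/7b
7) 2068.966ms=3b +295.567ms=3/7b
8) 2364.532ms=24/7b +295.567ms=3/7b
9) 2660.099ms=27/7b +295.567ms=3/7b
10) 2955.665ms=30/7b +295.567ms=3/7b
11) 3251.232ms=33/7b +591.133ms=6/7b
12) 3842.365ms=39/7b +295.567ms=3/7b
13) 4137.931ms=6b +1034.483ms=3/2b
14) 5172.414ms=15/2b +1034.483ms=3/2b
Σ=9b of 9 (87bpm 3/8) — PASS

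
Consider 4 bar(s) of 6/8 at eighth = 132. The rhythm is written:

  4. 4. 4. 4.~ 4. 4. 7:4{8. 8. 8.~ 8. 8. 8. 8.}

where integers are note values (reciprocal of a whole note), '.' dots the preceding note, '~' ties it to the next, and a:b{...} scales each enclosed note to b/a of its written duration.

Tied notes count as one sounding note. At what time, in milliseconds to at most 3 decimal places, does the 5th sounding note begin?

note 5 onset = 15b = 6818.182ms

1. 0.0ms @ 0 + 1363.636ms (3)
2. 1363.636ms @ 3 + 1363.636ms (3)
3. 2727.273ms @ 6 + 1363.636ms (3)
4. 4090.909ms @ 9 + 2727.273ms (6)
5. 6818.182ms @ 15 + 1363.636ms (3)
6. 8181.818ms @ 18 + 389.61ms (6/7)
7. 8571.429ms @ 132/7 + 389.61ms (6/7)
8. 8961.039ms @ 138/7 + 779.221ms (12/7)
9. 9740.26ms @ 150/7 + 389.61ms (6/7)
10. 10129.87ms @ 156/7 + 389.61ms (6/7)
11. 10519.481ms @ 162/7 + 389.61ms (6/7)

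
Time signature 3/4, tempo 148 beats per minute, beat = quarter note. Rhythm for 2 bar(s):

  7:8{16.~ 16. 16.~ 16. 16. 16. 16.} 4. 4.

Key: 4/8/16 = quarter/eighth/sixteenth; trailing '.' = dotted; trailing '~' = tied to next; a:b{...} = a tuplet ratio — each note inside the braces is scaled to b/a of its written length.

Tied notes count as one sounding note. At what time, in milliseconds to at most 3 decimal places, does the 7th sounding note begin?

note 7 onset = 9/2b = 1824.324ms

1. 0.0ms @ 0 + 347.49ms (6/7)
2. 347.49ms @ 6/7 + 347.49ms (6/7)
3. 694.981ms @ 12/7 + 173.745ms (3/7)
4. 868.726ms @ 15/7 + 173.745ms (3/7)
5. 1042.471ms @ 18/7 + 173.745ms (3/7)
6. 1216.216ms @ 3 + 608.108ms (3/2)
7. 1824.324ms @ 9/2 + 608.108ms (3/2)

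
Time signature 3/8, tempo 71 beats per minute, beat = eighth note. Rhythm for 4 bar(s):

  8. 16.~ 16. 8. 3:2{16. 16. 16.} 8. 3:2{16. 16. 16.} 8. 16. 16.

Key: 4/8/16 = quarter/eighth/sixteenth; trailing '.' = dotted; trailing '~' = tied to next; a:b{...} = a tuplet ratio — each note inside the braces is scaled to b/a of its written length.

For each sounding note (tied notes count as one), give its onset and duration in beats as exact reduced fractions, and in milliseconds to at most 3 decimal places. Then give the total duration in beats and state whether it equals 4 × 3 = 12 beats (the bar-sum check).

1) 0.0ms=0b +1267.606ms=3/2b
2) 1267.606ms=3/2b +1267.606ms=3/2b
3) 2535.211ms=3b +1267.606ms=3/2b
4) 3802.817ms=9/2b +422.535ms=1/2b
5) 4225.352ms=5b +422.535ms=1/2b
6) 4647.887ms=11/2b +422.535ms=1/2b
7) 5070.423ms=6b +1267.606ms=3/2b
8) 6338.028ms=15/2b +422.535ms=1/2b
9) 6760.563ms=8b +422.535ms=1/2b
10) 7183.099ms=17/2b +422.535ms=1/2b
11) 7605.634ms=9b +1267.606ms=3/2b
12) 8873.239ms=21/2b +633.803ms=3/4b
13) 9507.042ms=45/4b +633.803ms=3/4b
Σ=12b of 12 (71bpm 3/8) — PASS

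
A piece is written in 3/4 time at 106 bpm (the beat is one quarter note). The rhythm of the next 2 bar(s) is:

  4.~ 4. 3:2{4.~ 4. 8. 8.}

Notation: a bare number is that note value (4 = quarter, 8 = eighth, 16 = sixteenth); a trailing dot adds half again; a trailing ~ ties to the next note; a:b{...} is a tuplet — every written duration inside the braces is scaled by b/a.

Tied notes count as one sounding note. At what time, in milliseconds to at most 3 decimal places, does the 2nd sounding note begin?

1. 0.0ms @ 0 + 1698.113ms (3)
2. 1698.113ms @ 3 + 1132.075ms (2)
3. 2830.189ms @ 5 + 283.019ms (1/2)
4. 3113.208ms @ 11/2 + 283.019ms (1/2)

note 2 onset = 3b = 1698.113ms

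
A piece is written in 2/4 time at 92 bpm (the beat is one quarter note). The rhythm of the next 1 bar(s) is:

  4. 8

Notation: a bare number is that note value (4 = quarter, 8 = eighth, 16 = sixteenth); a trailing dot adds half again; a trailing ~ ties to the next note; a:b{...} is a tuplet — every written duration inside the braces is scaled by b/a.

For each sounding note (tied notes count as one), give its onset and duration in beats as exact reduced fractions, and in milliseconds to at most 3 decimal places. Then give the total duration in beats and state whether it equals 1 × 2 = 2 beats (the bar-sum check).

1) 0.0ms=0b +978.261ms=3/2b
2) 978.261ms=3/2b +326.087ms=1/2b
Σ=2b of 2 (92bpm 2/4) — PASS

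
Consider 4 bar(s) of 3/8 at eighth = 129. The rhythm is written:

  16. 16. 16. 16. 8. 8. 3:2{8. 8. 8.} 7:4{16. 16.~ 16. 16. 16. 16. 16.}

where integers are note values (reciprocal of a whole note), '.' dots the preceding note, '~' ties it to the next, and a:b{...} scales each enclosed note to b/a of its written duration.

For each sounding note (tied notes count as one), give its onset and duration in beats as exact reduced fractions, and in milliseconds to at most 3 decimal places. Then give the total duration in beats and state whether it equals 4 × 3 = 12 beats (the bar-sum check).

1) 0.0ms=0b +348.837ms=3/4b
2) 348.837ms=3/4b +348.837ms=3/4b
3) 697.674ms=3/2b +348.837ms=3/4b
4) 1046.512ms=9/4b +348.837ms=3/4b
5) 1395.349ms=3b +697.674ms=3/2b
6) 2093.023ms=9/2b +697.674ms=3/2b
7) 2790.698ms=6b +465.116ms=1b
8) 3255.814ms=7b +465.116ms=1b
9) 3720.93ms=8b +465.116ms=1b
10) 4186.047ms=9b +199.336ms=3/7b
11) 4385.382ms=66/7b +398.671ms=6/7b
12) 4784.053ms=72/7b +199.336ms=3/7b
13) 4983.389ms=75/7b +199.336ms=3/7b
14) 5182.724ms=78/7b +199.336ms=3/7b
15) 5382.06ms=81/7b +199.336ms=3/7b
Σ=12b of 12 (129bpm 3/8) — PASS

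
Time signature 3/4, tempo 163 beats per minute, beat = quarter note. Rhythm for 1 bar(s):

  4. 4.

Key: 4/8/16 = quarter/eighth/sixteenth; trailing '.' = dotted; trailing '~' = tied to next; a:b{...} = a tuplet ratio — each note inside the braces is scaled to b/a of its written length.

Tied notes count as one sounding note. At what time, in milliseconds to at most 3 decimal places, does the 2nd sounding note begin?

1. 0.0ms @ 0 + 552.147ms (3/2)
2. 552.147ms @ 3/2 + 552.147ms (3/2)

note 2 onset = 3/2b = 552.147ms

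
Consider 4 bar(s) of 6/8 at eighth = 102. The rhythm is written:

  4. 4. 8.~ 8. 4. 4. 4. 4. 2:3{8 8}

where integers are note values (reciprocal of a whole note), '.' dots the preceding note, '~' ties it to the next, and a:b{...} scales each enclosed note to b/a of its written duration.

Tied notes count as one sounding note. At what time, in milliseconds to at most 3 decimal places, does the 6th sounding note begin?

1. 0.0ms @ 0 + 1764.706ms (3)
2. 1764.706ms @ 3 + 1764.706ms (3)
3. 3529.412ms @ 6 + 1764.706ms (3)
4. 5294.118ms @ 9 + 1764.706ms (3)
5. 7058.824ms @ 12 + 1764.706ms (3)
6. 8823.529ms @ 15 + 1764.706ms (3)
7. 10588.235ms @ 18 + 1764.706ms (3)
8. 12352.941ms @ 21 + 882.353ms (3/2)
9. 13235.294ms @ 45/2 + 882.353ms (3/2)

note 6 onset = 15b = 8823.529ms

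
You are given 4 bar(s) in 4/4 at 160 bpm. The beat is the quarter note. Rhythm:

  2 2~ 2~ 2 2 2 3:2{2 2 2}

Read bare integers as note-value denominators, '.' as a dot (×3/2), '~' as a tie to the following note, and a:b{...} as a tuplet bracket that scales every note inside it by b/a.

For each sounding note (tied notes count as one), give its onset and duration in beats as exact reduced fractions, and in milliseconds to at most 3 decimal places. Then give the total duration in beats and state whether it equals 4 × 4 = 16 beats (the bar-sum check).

1) 0.0ms=0b +750.0ms=2b
2) 750.0ms=2b +2250.0ms=6b
3) 3000.0ms=8b +750.0ms=2b
4) 3750.0ms=10b +750.0ms=2b
5) 4500.0ms=12b +500.0ms=4/3b
6) 5000.0ms=40/3b +500.0ms=4/3b
7) 5500.0ms=44/3b +500.0ms=4/3b
Σ=16b of 16 (160bpm 4/4) — PASS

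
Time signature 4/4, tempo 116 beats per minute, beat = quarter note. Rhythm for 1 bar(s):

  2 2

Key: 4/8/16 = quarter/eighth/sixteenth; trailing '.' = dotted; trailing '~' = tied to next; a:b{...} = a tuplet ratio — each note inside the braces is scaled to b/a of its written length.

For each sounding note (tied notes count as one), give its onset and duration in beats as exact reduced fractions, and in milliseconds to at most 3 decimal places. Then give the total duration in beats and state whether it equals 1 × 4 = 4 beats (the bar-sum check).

1) 0.0ms=0b +1034.483ms=2b
2) 1034.483ms=2b +1034.483ms=2b
Σ=4b of 4 (116bpm 4/4) — PASS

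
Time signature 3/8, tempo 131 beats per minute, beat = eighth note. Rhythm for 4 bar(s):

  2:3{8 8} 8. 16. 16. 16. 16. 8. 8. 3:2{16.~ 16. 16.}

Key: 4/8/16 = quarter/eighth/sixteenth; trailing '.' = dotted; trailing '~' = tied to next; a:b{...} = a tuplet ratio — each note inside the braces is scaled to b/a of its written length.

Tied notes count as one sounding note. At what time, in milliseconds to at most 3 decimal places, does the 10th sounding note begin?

1. 0.0ms @ 0 + 687.023ms (3/2)
2. 687.023ms @ 3/2 + 687.023ms (3/2)
3. 1374.046ms @ 3 + 687.023ms (3/2)
4. 2061.069ms @ 9/2 + 343.511ms (3/4)
5. 2404.58ms @ 21/4 + 343.511ms (3/4)
6. 2748.092ms @ 6 + 343.511ms (3/4)
7. 3091.603ms @ 27/4 + 343.511ms (3/4)
8. 3435.115ms @ 15/2 + 687.023ms (3/2)
9. 4122.137ms @ 9 + 687.023ms (3/2)
10. 4809.16ms @ 21/2 + 458.015ms (1)
11. 5267.176ms @ 23/2 + 229.008ms (1/2)

note 10 onset = 21/2b = 4809.16ms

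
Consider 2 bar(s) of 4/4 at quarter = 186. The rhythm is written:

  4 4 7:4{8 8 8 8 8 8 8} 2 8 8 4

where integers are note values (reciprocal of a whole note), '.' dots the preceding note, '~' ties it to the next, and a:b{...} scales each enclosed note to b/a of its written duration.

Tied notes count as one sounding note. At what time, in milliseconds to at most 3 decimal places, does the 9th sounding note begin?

note 9 onset = 26/7b = 1198.157ms

1. 0.0ms @ 0 + 322.581ms (1)
2. 322.581ms @ 1 + 322.581ms (1)
3. 645.161ms @ 2 + 92.166ms (2/7)
4. 737.327ms @ 16/7 + 92.166ms (2/7)
5. 829.493ms @ 18/7 + 92.166ms (2/7)
6. 921.659ms @ 20/7 + 92.166ms (2/7)
7. 1013.825ms @ 22/7 + 92.166ms (2/7)
8. 1105.991ms @ 24/7 + 92.166ms (2/7)
9. 1198.157ms @ 26/7 + 92.166ms (2/7)
10. 1290.323ms @ 4 + 645.161ms (2)
11. 1935.484ms @ 6 + 161.29ms (1/2)
12. 2096.774ms @ 13/2 + 161.29ms (1/2)
13. 2258.065ms @ 7 + 322.581ms (1)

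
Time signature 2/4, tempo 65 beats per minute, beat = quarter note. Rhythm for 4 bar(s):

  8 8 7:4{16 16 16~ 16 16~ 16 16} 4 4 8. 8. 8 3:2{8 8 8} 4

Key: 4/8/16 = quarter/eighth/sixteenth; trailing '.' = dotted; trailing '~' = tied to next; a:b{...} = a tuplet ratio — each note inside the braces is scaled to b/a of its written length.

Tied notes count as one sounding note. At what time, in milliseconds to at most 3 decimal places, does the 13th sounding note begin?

1. 0.0ms @ 0 + 461.538ms (1/2)
2. 461.538ms @ 1/2 + 461.538ms (1/2)
3. 923.077ms @ 1 + 131.868ms (1/7)
4. 1054.945ms @ 8/7 + 131.868ms (1/7)
5. 1186.813ms @ 9/7 + 263.736ms (2/7)
6. 1450.549ms @ 11/7 + 263.736ms (2/7)
7. 1714.286ms @ 13/7 + 131.868ms (1/7)
8. 1846.154ms @ 2 + 923.077ms (1)
9. 2769.231ms @ 3 + 923.077ms (1)
10. 3692.308ms @ 4 + 692.308ms (3/4)
11. 4384.615ms @ 19/4 + 692.308ms (3/4)
12. 5076.923ms @ 11/2 + 461.538ms (1/2)
13. 5538.462ms @ 6 + 307.692ms (1/3)
14. 5846.154ms @ 19/3 + 307.692ms (1/3)
15. 6153.846ms @ 20/3 + 307.692ms (1/3)
16. 6461.538ms @ 7 + 923.077ms (1)

note 13 onset = 6b = 5538.462ms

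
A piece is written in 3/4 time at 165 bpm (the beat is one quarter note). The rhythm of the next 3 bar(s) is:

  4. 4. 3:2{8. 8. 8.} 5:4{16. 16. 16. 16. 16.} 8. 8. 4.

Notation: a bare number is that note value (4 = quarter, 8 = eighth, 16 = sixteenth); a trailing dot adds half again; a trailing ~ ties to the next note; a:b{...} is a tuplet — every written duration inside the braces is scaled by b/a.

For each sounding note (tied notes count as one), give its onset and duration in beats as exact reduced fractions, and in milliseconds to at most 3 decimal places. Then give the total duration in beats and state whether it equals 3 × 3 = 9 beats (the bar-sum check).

1) 0.0ms=0b +545.455ms=3/2b
2) 545.455ms=3/2b +545.455ms=3/2b
3) 1090.909ms=3b +181.818ms=1/2b
4) 1272.727ms=7/2b +181.818ms=1/2b
5) 1454.545ms=4b +181.818ms=1/2b
6) 1636.364ms=9/2b +109.091ms=3/10b
7) 1745.455ms=24/5b +109.091ms=3/10b
8) 1854.545ms=51/10b +109.091ms=3/10b
9) 1963.636ms=27/5b +109.091ms=3/10b
10) 2072.727ms=57/10b +109.091ms=3/10b
11) 2181.818ms=6b +272.727ms=3/4b
12) 2454.545ms=27/4b +272.727ms=3/4b
13) 2727.273ms=15/2b +545.455ms=3/2b
Σ=9b of 9 (165bpm 3/4) — PASS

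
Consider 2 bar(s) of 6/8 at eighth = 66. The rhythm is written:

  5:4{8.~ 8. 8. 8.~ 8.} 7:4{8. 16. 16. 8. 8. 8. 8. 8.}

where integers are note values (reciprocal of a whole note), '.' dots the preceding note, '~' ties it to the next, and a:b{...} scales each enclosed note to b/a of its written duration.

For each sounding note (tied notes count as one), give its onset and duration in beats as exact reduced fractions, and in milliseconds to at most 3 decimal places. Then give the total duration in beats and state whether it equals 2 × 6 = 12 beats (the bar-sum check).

1) 0.0ms=0b +2181.818ms=12/5b
2) 2181.818ms=12/5b +1090.909ms=6/5b
3) 3272.727ms=18/5b +2181.818ms=12/5b
4) 5454.545ms=6b +779.221ms=6/7b
5) 6233.766ms=48/7b +389.61ms=3/7b
6) 6623.377ms=51/7b +389.61ms=3/7b
7) 7012.987ms=54/7b +779.221ms=6/7b
8) 7792.208ms=60/7b +779.221ms=6/7b
9) 8571.429ms=66/7b +779.221ms=6/7b
10) 9350.649ms=72/7b +779.221ms=6/7b
11) 10129.87ms=78/7b +779.221ms=6/7b
Σ=12b of 12 (66bpm 6/8) — PASS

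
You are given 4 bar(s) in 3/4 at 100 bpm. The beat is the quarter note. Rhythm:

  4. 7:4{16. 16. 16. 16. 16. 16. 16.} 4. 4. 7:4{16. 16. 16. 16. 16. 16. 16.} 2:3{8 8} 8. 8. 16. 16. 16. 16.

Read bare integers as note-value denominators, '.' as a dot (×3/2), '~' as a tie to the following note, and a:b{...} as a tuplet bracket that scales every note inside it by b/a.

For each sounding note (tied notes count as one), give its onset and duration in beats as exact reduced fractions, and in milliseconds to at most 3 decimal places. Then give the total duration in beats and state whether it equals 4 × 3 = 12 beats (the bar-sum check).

1) 0.0ms=0b +900.0ms=3/2b
2) 900.0ms=3/2b +128.571ms=3/14b
3) 1028.571ms=12/7b +128.571ms=3/14b
4) 1157.143ms=27/14b +128.571ms=3/14b
5) 1285.714ms=15/7b +128.571ms=3/14b
6) 1414.286ms=33/14b +128.571ms=3/14b
7) 1542.857ms=18/7b +128.571ms=3/14b
8) 1671.429ms=39/14b +128.571ms=3/14b
9) 1800.0ms=3b +900.0ms=3/2b
10) 2700.0ms=9/2b +900.0ms=3/2b
11) 3600.0ms=6b +128.571ms=3/14b
12) 3728.571ms=87/14b +128.571ms=3/14b
13) 3857.143ms=45/7b +128.571ms=3/14b
14) 3985.714ms=93/14b +128.571ms=3/14b
15) 4114.286ms=48/7b +128.571ms=3/14b
16) 4242.857ms=99/14b +128.571ms=3/14b
17) 4371.429ms=51/7b +128.571ms=3/14b
18) 4500.0ms=15/2b +450.0ms=3/4b
19) 4950.0ms=33/4b +450.0ms=3/4b
20) 5400.0ms=9b +450.0ms=3/4b
21) 5850.0ms=39/4b +450.0ms=3/4b
22) 6300.0ms=21/2b +225.0ms=3/8b
23) 6525.0ms=87/8b +225.0ms=3/8b
24) 6750.0ms=45/4b +225.0ms=3/8b
25) 6975.0ms=93/8b +225.0ms=3/8b
Σ=12b of 12 (100bpm 3/4) — PASS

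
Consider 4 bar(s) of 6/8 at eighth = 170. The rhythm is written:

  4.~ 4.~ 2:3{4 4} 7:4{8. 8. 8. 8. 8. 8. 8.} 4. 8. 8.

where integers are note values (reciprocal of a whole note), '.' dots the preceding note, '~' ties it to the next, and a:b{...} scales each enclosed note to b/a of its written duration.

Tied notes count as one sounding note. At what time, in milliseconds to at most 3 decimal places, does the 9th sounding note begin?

note 9 onset = 120/7b = 6050.42ms

1. 0.0ms @ 0 + 3176.471ms (9)
2. 3176.471ms @ 9 + 1058.824ms (3)
3. 4235.294ms @ 12 + 302.521ms (6/7)
4. 4537.815ms @ 90/7 + 302.521ms (6/7)
5. 4840.336ms @ 96/7 + 302.521ms (6/7)
6. 5142.857ms @ 102/7 + 302.521ms (6/7)
7. 5445.378ms @ 108/7 + 302.521ms (6/7)
8. 5747.899ms @ 114/7 + 302.521ms (6/7)
9. 6050.42ms @ 120/7 + 302.521ms (6/7)
10. 6352.941ms @ 18 + 1058.824ms (3)
11. 7411.765ms @ 21 + 529.412ms (3/2)
12. 7941.176ms @ 45/2 + 529.412ms (3/2)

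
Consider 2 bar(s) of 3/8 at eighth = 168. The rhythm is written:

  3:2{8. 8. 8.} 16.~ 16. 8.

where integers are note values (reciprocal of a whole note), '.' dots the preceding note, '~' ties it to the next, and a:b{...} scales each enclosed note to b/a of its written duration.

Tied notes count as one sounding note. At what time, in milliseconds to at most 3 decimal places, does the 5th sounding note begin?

1. 0.0ms @ 0 + 357.143ms (1)
2. 357.143ms @ 1 + 357.143ms (1)
3. 714.286ms @ 2 + 357.143ms (1)
4. 1071.429ms @ 3 + 535.714ms (3/2)
5. 1607.143ms @ 9/2 + 535.714ms (3/2)

note 5 onset = 9/2b = 1607.143ms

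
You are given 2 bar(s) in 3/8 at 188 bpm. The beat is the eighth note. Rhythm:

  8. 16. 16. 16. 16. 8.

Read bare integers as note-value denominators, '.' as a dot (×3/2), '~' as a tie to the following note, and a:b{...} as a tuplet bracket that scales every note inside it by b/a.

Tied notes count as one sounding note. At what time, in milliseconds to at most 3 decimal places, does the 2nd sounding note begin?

note 2 onset = 3/2b = 478.723ms

1. 0.0ms @ 0 + 478.723ms (3/2)
2. 478.723ms @ 3/2 + 239.362ms (3/4)
3. 718.085ms @ 9/4 + 239.362ms (3/4)
4. 957.447ms @ 3 + 239.362ms (3/4)
5. 1196.809ms @ 15/4 + 239.362ms (3/4)
6. 1436.17ms @ 9/2 + 478.723ms (3/2)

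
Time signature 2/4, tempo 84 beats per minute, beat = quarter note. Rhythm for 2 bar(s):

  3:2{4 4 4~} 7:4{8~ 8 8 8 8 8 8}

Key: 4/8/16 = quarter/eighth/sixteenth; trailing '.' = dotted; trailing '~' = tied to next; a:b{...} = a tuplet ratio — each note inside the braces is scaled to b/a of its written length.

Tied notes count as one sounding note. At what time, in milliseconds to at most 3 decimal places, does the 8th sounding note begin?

1. 0.0ms @ 0 + 476.19ms (2/3)
2. 476.19ms @ 2/3 + 476.19ms (2/3)
3. 952.381ms @ 4/3 + 884.354ms (26/21)
4. 1836.735ms @ 18/7 + 204.082ms (2/7)
5. 2040.816ms @ 20/7 + 204.082ms (2/7)
6. 2244.898ms @ 22/7 + 204.082ms (2/7)
7. 2448.98ms @ 24/7 + 204.082ms (2/7)
8. 2653.061ms @ 26/7 + 204.082ms (2/7)

note 8 onset = 26/7b = 2653.061ms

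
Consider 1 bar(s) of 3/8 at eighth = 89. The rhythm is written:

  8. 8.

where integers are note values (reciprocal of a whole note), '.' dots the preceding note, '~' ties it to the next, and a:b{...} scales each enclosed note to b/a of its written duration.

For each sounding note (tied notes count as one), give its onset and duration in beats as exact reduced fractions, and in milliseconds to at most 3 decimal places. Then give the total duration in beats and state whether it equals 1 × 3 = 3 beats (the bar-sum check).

1) 0.0ms=0b +1011.236ms=3/2b
2) 1011.236ms=3/2b +1011.236ms=3/2b
Σ=3b of 3 (89bpm 3/8) — PASS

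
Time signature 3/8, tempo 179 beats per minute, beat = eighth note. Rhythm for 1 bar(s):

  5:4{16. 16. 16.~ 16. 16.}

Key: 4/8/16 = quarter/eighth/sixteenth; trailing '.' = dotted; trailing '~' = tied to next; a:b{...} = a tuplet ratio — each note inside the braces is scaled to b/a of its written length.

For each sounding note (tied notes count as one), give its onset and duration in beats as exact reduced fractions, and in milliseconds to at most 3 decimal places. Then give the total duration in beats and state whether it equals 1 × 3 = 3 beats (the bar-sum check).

1) 0.0ms=0b +201.117ms=3/5b
2) 201.117ms=3/5b +201.117ms=3/5b
3) 402.235ms=6/5b +402.235ms=6/5b
4) 804.469ms=12/5b +201.117ms=3/5b
Σ=3b of 3 (179bpm 3/8) — PASS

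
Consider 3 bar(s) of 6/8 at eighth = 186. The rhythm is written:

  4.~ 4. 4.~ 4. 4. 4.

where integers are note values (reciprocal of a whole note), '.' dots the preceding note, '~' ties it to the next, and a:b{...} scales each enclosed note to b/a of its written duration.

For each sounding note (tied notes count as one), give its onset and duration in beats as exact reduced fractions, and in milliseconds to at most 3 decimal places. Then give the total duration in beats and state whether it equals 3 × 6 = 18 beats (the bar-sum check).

1) 0.0ms=0b +1935.484ms=6b
2) 1935.484ms=6b +1935.484ms=6b
3) 3870.968ms=12b +967.742ms=3b
4) 4838.71ms=15b +967.742ms=3b
Σ=18b of 18 (186bpm 6/8) — PASS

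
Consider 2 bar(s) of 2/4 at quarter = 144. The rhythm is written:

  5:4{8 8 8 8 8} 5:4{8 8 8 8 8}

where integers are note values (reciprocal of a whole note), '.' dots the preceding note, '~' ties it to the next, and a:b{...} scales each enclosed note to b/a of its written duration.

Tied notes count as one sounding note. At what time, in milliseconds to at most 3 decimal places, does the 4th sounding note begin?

note 4 onset = 6/5b = 500.0ms

1. 0.0ms @ 0 + 166.667ms (2/5)
2. 166.667ms @ 2/5 + 166.667ms (2/5)
3. 333.333ms @ 4/5 + 166.667ms (2/5)
4. 500.0ms @ 6/5 + 166.667ms (2/5)
5. 666.667ms @ 8/5 + 166.667ms (2/5)
6. 833.333ms @ 2 + 166.667ms (2/5)
7. 1000.0ms @ 12/5 + 166.667ms (2/5)
8. 1166.667ms @ 14/5 + 166.667ms (2/5)
9. 1333.333ms @ 16/5 + 166.667ms (2/5)
10. 1500.0ms @ 18/5 + 166.667ms (2/5)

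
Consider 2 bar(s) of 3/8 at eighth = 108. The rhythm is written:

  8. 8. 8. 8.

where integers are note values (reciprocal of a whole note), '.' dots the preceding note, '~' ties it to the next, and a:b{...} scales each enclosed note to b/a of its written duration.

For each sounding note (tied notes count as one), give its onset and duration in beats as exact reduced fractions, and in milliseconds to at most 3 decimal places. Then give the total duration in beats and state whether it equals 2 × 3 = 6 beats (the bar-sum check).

1) 0.0ms=0b +833.333ms=3/2b
2) 833.333ms=3/2b +833.333ms=3/2b
3) 1666.667ms=3b +833.333ms=3/2b
4) 2500.0ms=9/2b +833.333ms=3/2b
Σ=6b of 6 (108bpm 3/8) — PASS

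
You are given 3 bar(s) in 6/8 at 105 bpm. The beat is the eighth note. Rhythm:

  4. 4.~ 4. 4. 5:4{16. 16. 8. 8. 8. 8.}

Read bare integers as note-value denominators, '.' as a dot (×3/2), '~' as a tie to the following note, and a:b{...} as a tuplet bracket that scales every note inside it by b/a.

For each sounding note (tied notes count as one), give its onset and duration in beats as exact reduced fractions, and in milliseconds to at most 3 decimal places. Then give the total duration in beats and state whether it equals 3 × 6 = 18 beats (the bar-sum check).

1) 0.0ms=0b +1714.286ms=3b
2) 1714.286ms=3b +3428.571ms=6b
3) 5142.857ms=9b +1714.286ms=3b
4) 6857.143ms=12b +342.857ms=3/5b
5) 7200.0ms=63/5b +342.857ms=3/5b
6) 7542.857ms=66/5b +685.714ms=6/5b
7) 8228.571ms=72/5b +685.714ms=6/5b
8) 8914.286ms=78/5b +685.714ms=6/5b
9) 9600.0ms=84/5b +685.714ms=6/5b
Σ=18b of 18 (105bpm 6/8) — PASS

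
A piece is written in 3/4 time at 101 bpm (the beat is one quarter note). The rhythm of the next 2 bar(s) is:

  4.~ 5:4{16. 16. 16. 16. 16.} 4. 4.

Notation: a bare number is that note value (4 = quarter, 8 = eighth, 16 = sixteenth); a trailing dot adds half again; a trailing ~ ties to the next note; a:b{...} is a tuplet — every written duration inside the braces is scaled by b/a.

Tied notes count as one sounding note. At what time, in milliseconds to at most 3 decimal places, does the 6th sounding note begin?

1. 0.0ms @ 0 + 1069.307ms (9/5)
2. 1069.307ms @ 9/5 + 178.218ms (3/10)
3. 1247.525ms @ 21/10 + 178.218ms (3/10)
4. 1425.743ms @ 12/5 + 178.218ms (3/10)
5. 1603.96ms @ 27/10 + 178.218ms (3/10)
6. 1782.178ms @ 3 + 891.089ms (3/2)
7. 2673.267ms @ 9/2 + 891.089ms (3/2)

note 6 onset = 3b = 1782.178ms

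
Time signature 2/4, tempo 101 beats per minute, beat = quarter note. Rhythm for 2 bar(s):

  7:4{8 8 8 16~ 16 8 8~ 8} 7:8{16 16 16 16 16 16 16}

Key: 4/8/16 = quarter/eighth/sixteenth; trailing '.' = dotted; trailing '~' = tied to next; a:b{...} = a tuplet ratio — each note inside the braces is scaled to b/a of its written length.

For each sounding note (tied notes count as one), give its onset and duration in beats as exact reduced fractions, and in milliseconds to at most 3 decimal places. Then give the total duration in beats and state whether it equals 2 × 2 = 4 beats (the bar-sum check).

1) 0.0ms=0b +169.731ms=2/7b
2) 169.731ms=2/7b +169.731ms=2/7b
3) 339.463ms=4/7b +169.731ms=2/7b
4) 509.194ms=6/7b +169.731ms=2/7b
5) 678.925ms=8/7b +169.731ms=2/7b
6) 848.656ms=10/7b +339.463ms=4/7b
7) 1188.119ms=2b +169.731ms=2/7b
8) 1357.85ms=16/7b +169.731ms=2/7b
9) 1527.581ms=18/7b +169.731ms=2/7b
10) 1697.313ms=20/7b +169.731ms=2/7b
11) 1867.044ms=22/7b +169.731ms=2/7b
12) 2036.775ms=24/7b +169.731ms=2/7b
13) 2206.506ms=26/7b +169.731ms=2/7b
Σ=4b of 4 (101bpm 2/4) — PASS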